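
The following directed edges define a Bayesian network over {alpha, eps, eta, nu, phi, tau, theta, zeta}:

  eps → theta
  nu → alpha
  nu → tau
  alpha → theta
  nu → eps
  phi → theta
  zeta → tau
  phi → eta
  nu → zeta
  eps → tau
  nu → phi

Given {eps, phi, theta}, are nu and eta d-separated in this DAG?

We examine all 5 paths between nu and eta:
  1. nu → eps → theta ← phi → eta — eps:chain[blocks]; theta:collider[open]; phi:fork[blocks] ⇒ blocked
  2. nu → zeta → tau ← eps → theta ← phi → eta — zeta:chain[open]; tau:collider[blocks]; eps:fork[blocks]; theta:collider[open]; phi:fork[blocks] ⇒ blocked
  3. nu → phi → eta — phi:chain[blocks] ⇒ blocked
  4. nu → alpha → theta ← phi → eta — alpha:chain[open]; theta:collider[open]; phi:fork[blocks] ⇒ blocked
  5. nu → tau ← eps → theta ← phi → eta — tau:collider[blocks]; eps:fork[blocks]; theta:collider[open]; phi:fork[blocks] ⇒ blocked
Every path is blocked, so nu and eta are d-separated given {eps, phi, theta}.

Yes — nu and eta are d-separated given {eps, phi, theta}.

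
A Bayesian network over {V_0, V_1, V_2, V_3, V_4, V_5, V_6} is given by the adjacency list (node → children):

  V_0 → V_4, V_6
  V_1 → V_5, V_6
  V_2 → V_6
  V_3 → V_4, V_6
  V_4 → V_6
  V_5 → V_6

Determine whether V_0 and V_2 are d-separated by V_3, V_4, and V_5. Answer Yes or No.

Yes — V_0 and V_2 are d-separated given {V_3, V_4, V_5}.

We examine all 3 paths between V_0 and V_2:
  1. V_0 → V_6 ← V_2 — V_6:collider[blocks] ⇒ blocked
  2. V_0 → V_4 ← V_3 → V_6 ← V_2 — V_4:collider[open]; V_3:fork[blocks]; V_6:collider[blocks] ⇒ blocked
  3. V_0 → V_4 → V_6 ← V_2 — V_4:chain[blocks]; V_6:collider[blocks] ⇒ blocked
All paths are blocked; V_0 ⊥ V_2 | {V_3, V_4, V_5} holds.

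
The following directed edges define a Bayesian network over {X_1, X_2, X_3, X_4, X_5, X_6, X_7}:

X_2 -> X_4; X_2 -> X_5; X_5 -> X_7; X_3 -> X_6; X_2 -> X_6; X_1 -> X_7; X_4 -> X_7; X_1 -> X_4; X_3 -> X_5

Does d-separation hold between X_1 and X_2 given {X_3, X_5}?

Yes

Enumerating the 6 paths from X_1 to X_2 and testing each for blocking by {X_3, X_5}:
Path 1: X_1 → X_7 ← X_5 ← X_3 → X_6 ← X_2
  X_7 is a collider here and neither X_7 nor any of its descendants is conditioned on, so the collider stays closed — the path is blocked at X_7.
Path 2: X_1 → X_7 ← X_5 ← X_2
  X_7 is a collider here and neither X_7 nor any of its descendants is conditioned on, so the collider stays closed — the path is blocked at X_7.
Path 3: X_1 → X_7 ← X_4 ← X_2
  X_7 is a collider here and neither X_7 nor any of its descendants is conditioned on, so the collider stays closed — the path is blocked at X_7.
Path 4: X_1 → X_4 → X_7 ← X_5 ← X_3 → X_6 ← X_2
  X_7 is a collider here and neither X_7 nor any of its descendants is conditioned on, so the collider stays closed — the path is blocked at X_7.
Path 5: X_1 → X_4 → X_7 ← X_5 ← X_2
  X_7 is a collider here and neither X_7 nor any of its descendants is conditioned on, so the collider stays closed — the path is blocked at X_7.
Path 6: X_1 → X_4 ← X_2
  X_4 is a collider here and neither X_4 nor any of its descendants is conditioned on, so the collider stays closed — the path is blocked at X_4.
Since every path is blocked, d-separation holds.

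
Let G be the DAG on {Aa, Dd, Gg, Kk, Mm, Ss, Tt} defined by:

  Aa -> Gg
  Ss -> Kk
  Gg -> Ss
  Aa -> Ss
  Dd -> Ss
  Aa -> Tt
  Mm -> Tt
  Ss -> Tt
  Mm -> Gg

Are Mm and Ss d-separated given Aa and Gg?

We examine all 6 paths between Mm and Ss:
Path 1: Mm → Tt ← Ss
  Tt is a collider here and neither Tt nor any of its descendants is conditioned on, so the collider stays closed — the path is blocked at Tt.
Path 2: Mm → Tt ← Aa → Gg → Ss
  Tt is a collider here and neither Tt nor any of its descendants is conditioned on, so the collider stays closed — the path is blocked at Tt.
Path 3: Mm → Tt ← Aa → Ss
  Tt is a collider here and neither Tt nor any of its descendants is conditioned on, so the collider stays closed — the path is blocked at Tt.
Path 4: Mm → Gg → Ss
  Gg is a chain here and Gg is conditioned on, so the path is blocked at Gg.
Path 5: Mm → Gg ← Aa → Tt ← Ss
  Aa is a fork here and Aa is conditioned on, so the path is blocked at Aa.
Path 6: Mm → Gg ← Aa → Ss
  Aa is a fork here and Aa is conditioned on, so the path is blocked at Aa.
Every path is blocked, so Mm and Ss are d-separated given {Aa, Gg}.

Yes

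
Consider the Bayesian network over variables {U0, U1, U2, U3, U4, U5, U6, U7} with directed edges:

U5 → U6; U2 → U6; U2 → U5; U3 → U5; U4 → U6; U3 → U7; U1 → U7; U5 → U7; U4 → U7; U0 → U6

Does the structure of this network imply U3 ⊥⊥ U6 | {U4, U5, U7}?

No

There are 6 undirected paths between U3 and U6; checking each against the conditioning set {U4, U5, U7}:
Path 1: U3 → U7 ← U4 → U6
  U4 is a fork here and U4 is conditioned on, so the path is blocked at U4.
Path 2: U3 → U7 ← U5 ← U2 → U6
  U5 is a chain here and U5 is conditioned on, so the path is blocked at U5.
Path 3: U3 → U7 ← U5 → U6
  U5 is a fork here and U5 is conditioned on, so the path is blocked at U5.
Path 4: U3 → U5 ← U2 → U6
  U5 is a collider and U5 is conditioned on, which opens it; U2 is a fork and U2 is not conditioned on — no node blocks this path, so it is active.
Path 5: U3 → U5 → U7 ← U4 → U6
  U5 is a chain here and U5 is conditioned on, so the path is blocked at U5.
Path 6: U3 → U5 → U6
  U5 is a chain here and U5 is conditioned on, so the path is blocked at U5.
Because an active path exists, U3 and U6 are not d-separated.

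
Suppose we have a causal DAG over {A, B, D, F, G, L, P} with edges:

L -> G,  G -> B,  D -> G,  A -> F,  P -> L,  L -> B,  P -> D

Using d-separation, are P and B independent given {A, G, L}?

Enumerating the 4 paths from P to B and testing each for blocking by {A, G, L}:
  1. P → L → B — L:chain[blocks] ⇒ blocked
  2. P → L → G → B — L:chain[blocks]; G:chain[blocks] ⇒ blocked
  3. P → D → G → B — D:chain[open]; G:chain[blocks] ⇒ blocked
  4. P → D → G ← L → B — D:chain[open]; G:collider[open]; L:fork[blocks] ⇒ blocked
All paths are blocked; P ⊥ B | {A, G, L} holds.

Yes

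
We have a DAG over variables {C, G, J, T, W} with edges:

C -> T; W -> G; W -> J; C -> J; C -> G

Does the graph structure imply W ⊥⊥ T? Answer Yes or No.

There are 2 undirected paths between W and T; checking each against the conditioning set ∅:
Path 1: W → J ← C → T
  J is a collider here and neither J nor any of its descendants is conditioned on, so the collider stays closed — the path is blocked at J.
Path 2: W → G ← C → T
  G is a collider here and neither G nor any of its descendants is conditioned on, so the collider stays closed — the path is blocked at G.
Every path is blocked, so W and T are d-separated given ∅.

Yes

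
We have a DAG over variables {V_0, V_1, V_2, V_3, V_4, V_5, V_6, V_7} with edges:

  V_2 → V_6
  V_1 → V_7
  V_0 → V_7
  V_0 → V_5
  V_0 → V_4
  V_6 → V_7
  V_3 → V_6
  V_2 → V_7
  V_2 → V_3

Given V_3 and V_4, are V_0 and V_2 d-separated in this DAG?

There are 3 undirected paths between V_0 and V_2; checking each against the conditioning set {V_3, V_4}:
  1. V_0 → V_7 ← V_6 ← V_3 ← V_2 — V_7:collider[blocks]; V_6:chain[open]; V_3:chain[blocks] ⇒ blocked
  2. V_0 → V_7 ← V_6 ← V_2 — V_7:collider[blocks]; V_6:chain[open] ⇒ blocked
  3. V_0 → V_7 ← V_2 — V_7:collider[blocks] ⇒ blocked
Every path is blocked, so V_0 and V_2 are d-separated given {V_3, V_4}.

Yes — V_0 and V_2 are d-separated given {V_3, V_4}.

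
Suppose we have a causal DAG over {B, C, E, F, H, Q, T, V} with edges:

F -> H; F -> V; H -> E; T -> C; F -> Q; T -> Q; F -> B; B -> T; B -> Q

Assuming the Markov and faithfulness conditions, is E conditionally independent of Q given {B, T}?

No

3 paths connect E and Q; each must be blocked for d-separation to hold:
  1. E ← H ← F → B → Q — H:chain[open]; F:fork[open]; B:chain[blocks] ⇒ blocked
  2. E ← H ← F → B → T → Q — H:chain[open]; F:fork[open]; B:chain[blocks]; T:chain[blocks] ⇒ blocked
  3. E ← H ← F → Q — H:chain[open]; F:fork[open] ⇒ active
Because an active path exists, E and Q are not d-separated.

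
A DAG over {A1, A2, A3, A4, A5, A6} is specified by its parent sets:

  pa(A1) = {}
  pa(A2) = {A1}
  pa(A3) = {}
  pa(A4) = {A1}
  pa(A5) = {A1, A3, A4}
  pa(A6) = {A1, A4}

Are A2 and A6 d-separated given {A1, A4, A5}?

There are 3 undirected paths between A2 and A6; checking each against the conditioning set {A1, A4, A5}:
Path 1: A2 ← A1 → A6
  A1 is a fork here and A1 is conditioned on, so the path is blocked at A1.
Path 2: A2 ← A1 → A5 ← A4 → A6
  A1 is a fork here and A1 is conditioned on, so the path is blocked at A1.
Path 3: A2 ← A1 → A4 → A6
  A1 is a fork here and A1 is conditioned on, so the path is blocked at A1.
Every path is blocked, so A2 and A6 are d-separated given {A1, A4, A5}.

Yes — A2 and A6 are d-separated given {A1, A4, A5}.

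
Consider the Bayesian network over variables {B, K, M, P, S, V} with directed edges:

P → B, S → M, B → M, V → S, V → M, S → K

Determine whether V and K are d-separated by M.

2 paths connect V and K; each must be blocked for d-separation to hold:
Path 1: V → S → K
  S is a chain and S is not conditioned on — no node blocks this path, so it is active.
Path 2: V → M ← S → K
  M is a collider and M is conditioned on, which opens it; S is a fork and S is not conditioned on — no node blocks this path, so it is active.
Because an active path exists, V and K are not d-separated.

No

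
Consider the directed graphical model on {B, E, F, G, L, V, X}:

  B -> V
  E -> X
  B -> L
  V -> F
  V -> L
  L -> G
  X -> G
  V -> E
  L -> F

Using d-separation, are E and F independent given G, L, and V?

Enumerating the 6 paths from E to F and testing each for blocking by {G, L, V}:
Path 1: E ← V → L → F
  V is a fork here and V is conditioned on, so the path is blocked at V.
Path 2: E ← V ← B → L → F
  V is a chain here and V is conditioned on, so the path is blocked at V.
Path 3: E ← V → F
  V is a fork here and V is conditioned on, so the path is blocked at V.
Path 4: E → X → G ← L ← V → F
  L is a chain here and L is conditioned on, so the path is blocked at L.
Path 5: E → X → G ← L ← B → V → F
  L is a chain here and L is conditioned on, so the path is blocked at L.
Path 6: E → X → G ← L → F
  L is a fork here and L is conditioned on, so the path is blocked at L.
All paths are blocked; E ⊥ F | {G, L, V} holds.

Yes — E and F are d-separated given {G, L, V}.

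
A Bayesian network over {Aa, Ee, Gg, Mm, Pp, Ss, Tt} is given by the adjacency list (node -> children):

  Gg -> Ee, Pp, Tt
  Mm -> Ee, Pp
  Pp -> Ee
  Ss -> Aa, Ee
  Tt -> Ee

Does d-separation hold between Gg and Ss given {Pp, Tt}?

There are 4 undirected paths between Gg and Ss; checking each against the conditioning set {Pp, Tt}:
Path 1: Gg → Pp → Ee ← Ss
  Pp is a chain here and Pp is conditioned on, so the path is blocked at Pp.
Path 2: Gg → Pp ← Mm → Ee ← Ss
  Ee is a collider here and neither Ee nor any of its descendants is conditioned on, so the collider stays closed — the path is blocked at Ee.
Path 3: Gg → Ee ← Ss
  Ee is a collider here and neither Ee nor any of its descendants is conditioned on, so the collider stays closed — the path is blocked at Ee.
Path 4: Gg → Tt → Ee ← Ss
  Tt is a chain here and Tt is conditioned on, so the path is blocked at Tt.
Since every path is blocked, d-separation holds.

Yes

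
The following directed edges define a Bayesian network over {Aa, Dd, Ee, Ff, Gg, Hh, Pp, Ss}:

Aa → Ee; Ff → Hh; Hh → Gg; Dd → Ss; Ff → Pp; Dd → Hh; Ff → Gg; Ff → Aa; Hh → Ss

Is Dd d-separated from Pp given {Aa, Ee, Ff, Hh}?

Enumerating the 4 paths from Dd to Pp and testing each for blocking by {Aa, Ee, Ff, Hh}:
Path 1: Dd → Hh ← Ff → Pp
  Ff is a fork here and Ff is conditioned on, so the path is blocked at Ff.
Path 2: Dd → Hh → Gg ← Ff → Pp
  Hh is a chain here and Hh is conditioned on, so the path is blocked at Hh.
Path 3: Dd → Ss ← Hh ← Ff → Pp
  Ss is a collider here and neither Ss nor any of its descendants is conditioned on, so the collider stays closed — the path is blocked at Ss.
Path 4: Dd → Ss ← Hh → Gg ← Ff → Pp
  Ss is a collider here and neither Ss nor any of its descendants is conditioned on, so the collider stays closed — the path is blocked at Ss.
Since every path is blocked, d-separation holds.

Yes — Dd and Pp are d-separated given {Aa, Ee, Ff, Hh}.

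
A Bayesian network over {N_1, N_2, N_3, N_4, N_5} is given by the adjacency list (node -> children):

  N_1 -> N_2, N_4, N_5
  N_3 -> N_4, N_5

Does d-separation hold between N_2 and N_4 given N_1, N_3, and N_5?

Yes

2 paths connect N_2 and N_4; each must be blocked for d-separation to hold:
  1. N_2 ← N_1 → N_4 — N_1:fork[blocks] ⇒ blocked
  2. N_2 ← N_1 → N_5 ← N_3 → N_4 — N_1:fork[blocks]; N_5:collider[open]; N_3:fork[blocks] ⇒ blocked
Every path is blocked, so N_2 and N_4 are d-separated given {N_1, N_3, N_5}.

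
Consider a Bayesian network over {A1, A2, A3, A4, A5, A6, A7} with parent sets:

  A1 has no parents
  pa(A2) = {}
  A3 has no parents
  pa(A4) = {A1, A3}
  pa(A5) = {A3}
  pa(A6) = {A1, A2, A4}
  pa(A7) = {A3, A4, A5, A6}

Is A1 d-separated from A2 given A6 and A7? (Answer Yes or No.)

There are 5 undirected paths between A1 and A2; checking each against the conditioning set {A6, A7}:
  1. A1 → A6 ← A2 — A6:collider[open] ⇒ active
  2. A1 → A4 → A7 ← A6 ← A2 — A4:chain[open]; A7:collider[open]; A6:chain[blocks] ⇒ blocked
  3. A1 → A4 ← A3 → A7 ← A6 ← A2 — A4:collider[open]; A3:fork[open]; A7:collider[open]; A6:chain[blocks] ⇒ blocked
  4. A1 → A4 ← A3 → A5 → A7 ← A6 ← A2 — A4:collider[open]; A3:fork[open]; A5:chain[open]; A7:collider[open]; A6:chain[blocks] ⇒ blocked
  5. A1 → A4 → A6 ← A2 — A4:chain[open]; A6:collider[open] ⇒ active
At least one path is unblocked, so d-separation fails.

No — A1 and A2 are not d-separated given {A6, A7}.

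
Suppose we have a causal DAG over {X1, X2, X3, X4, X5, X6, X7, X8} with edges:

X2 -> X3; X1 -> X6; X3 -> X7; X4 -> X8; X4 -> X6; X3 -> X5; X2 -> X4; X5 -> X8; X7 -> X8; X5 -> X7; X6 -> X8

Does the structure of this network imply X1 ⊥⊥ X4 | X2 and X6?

No

We examine all 6 paths between X1 and X4:
Path 1: X1 → X6 ← X4
  X6 is a collider and X6 is conditioned on, which opens it — no node blocks this path, so it is active.
Path 2: X1 → X6 → X8 ← X4
  X6 is a chain here and X6 is conditioned on, so the path is blocked at X6.
Path 3: X1 → X6 → X8 ← X5 ← X3 ← X2 → X4
  X6 is a chain here and X6 is conditioned on, so the path is blocked at X6.
Path 4: X1 → X6 → X8 ← X5 → X7 ← X3 ← X2 → X4
  X6 is a chain here and X6 is conditioned on, so the path is blocked at X6.
Path 5: X1 → X6 → X8 ← X7 ← X3 ← X2 → X4
  X6 is a chain here and X6 is conditioned on, so the path is blocked at X6.
Path 6: X1 → X6 → X8 ← X7 ← X5 ← X3 ← X2 → X4
  X6 is a chain here and X6 is conditioned on, so the path is blocked at X6.
At least one path is unblocked, so d-separation fails.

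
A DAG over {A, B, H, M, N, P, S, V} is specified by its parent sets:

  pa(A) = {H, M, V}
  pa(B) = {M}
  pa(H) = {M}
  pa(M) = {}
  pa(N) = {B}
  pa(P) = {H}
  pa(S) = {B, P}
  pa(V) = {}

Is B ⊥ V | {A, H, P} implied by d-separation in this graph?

No — B and V are not d-separated given {A, H, P}.

Enumerating the 4 paths from B to V and testing each for blocking by {A, H, P}:
Path 1: B ← M → H → A ← V
  H is a chain here and H is conditioned on, so the path is blocked at H.
Path 2: B ← M → A ← V
  M is a fork and M is not conditioned on; A is a collider and A is conditioned on, which opens it — no node blocks this path, so it is active.
Path 3: B → S ← P ← H ← M → A ← V
  S is a collider here and neither S nor any of its descendants is conditioned on, so the collider stays closed — the path is blocked at S.
Path 4: B → S ← P ← H → A ← V
  S is a collider here and neither S nor any of its descendants is conditioned on, so the collider stays closed — the path is blocked at S.
Since the path B ← M → A ← V is active, B and V are not d-separated given {A, H, P}.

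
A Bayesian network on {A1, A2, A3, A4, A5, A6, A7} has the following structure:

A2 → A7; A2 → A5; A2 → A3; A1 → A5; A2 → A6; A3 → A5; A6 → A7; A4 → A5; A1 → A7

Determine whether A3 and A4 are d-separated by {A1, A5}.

4 paths connect A3 and A4; each must be blocked for d-separation to hold:
Path 1: A3 ← A2 → A7 ← A1 → A5 ← A4
  A7 is a collider here and neither A7 nor any of its descendants is conditioned on, so the collider stays closed — the path is blocked at A7.
Path 2: A3 ← A2 → A5 ← A4
  A2 is a fork and A2 is not conditioned on; A5 is a collider and A5 is conditioned on, which opens it — no node blocks this path, so it is active.
Path 3: A3 ← A2 → A6 → A7 ← A1 → A5 ← A4
  A7 is a collider here and neither A7 nor any of its descendants is conditioned on, so the collider stays closed — the path is blocked at A7.
Path 4: A3 → A5 ← A4
  A5 is a collider and A5 is conditioned on, which opens it — no node blocks this path, so it is active.
Because an active path exists, A3 and A4 are not d-separated.

No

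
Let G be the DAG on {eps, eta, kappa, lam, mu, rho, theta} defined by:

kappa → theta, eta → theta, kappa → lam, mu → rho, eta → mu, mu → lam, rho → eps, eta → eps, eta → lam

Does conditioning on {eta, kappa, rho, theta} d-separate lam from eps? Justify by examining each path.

Yes

Enumerating the 6 paths from lam to eps and testing each for blocking by {eta, kappa, rho, theta}:
  1. lam ← mu → rho → eps — mu:fork[open]; rho:chain[blocks] ⇒ blocked
  2. lam ← mu ← eta → eps — mu:chain[open]; eta:fork[blocks] ⇒ blocked
  3. lam ← eta → eps — eta:fork[blocks] ⇒ blocked
  4. lam ← eta → mu → rho → eps — eta:fork[blocks]; mu:chain[open]; rho:chain[blocks] ⇒ blocked
  5. lam ← kappa → theta ← eta → eps — kappa:fork[blocks]; theta:collider[open]; eta:fork[blocks] ⇒ blocked
  6. lam ← kappa → theta ← eta → mu → rho → eps — kappa:fork[blocks]; theta:collider[open]; eta:fork[blocks]; mu:chain[open]; rho:chain[blocks] ⇒ blocked
Every path is blocked, so lam and eps are d-separated given {eta, kappa, rho, theta}.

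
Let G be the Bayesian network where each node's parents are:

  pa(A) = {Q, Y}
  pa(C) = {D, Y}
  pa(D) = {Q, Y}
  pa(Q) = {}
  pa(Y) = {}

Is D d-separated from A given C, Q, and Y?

Yes

3 paths connect D and A; each must be blocked for d-separation to hold:
Path 1: D ← Q → A
  Q is a fork here and Q is conditioned on, so the path is blocked at Q.
Path 2: D ← Y → A
  Y is a fork here and Y is conditioned on, so the path is blocked at Y.
Path 3: D → C ← Y → A
  Y is a fork here and Y is conditioned on, so the path is blocked at Y.
All paths are blocked; D ⊥ A | {C, Q, Y} holds.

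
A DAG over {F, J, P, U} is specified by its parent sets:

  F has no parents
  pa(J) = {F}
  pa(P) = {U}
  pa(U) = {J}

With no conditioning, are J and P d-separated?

The only undirected path from J to P is:
Path 1: J → U → P
  U is a chain and U is not conditioned on — no node blocks this path, so it is active.
At least one path is unblocked, so d-separation fails.

No — J and P are not d-separated given ∅.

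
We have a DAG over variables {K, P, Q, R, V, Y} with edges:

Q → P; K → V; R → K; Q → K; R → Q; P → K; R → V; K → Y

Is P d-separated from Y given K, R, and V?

Yes — P and Y are d-separated given {K, R, V}.

We examine all 4 paths between P and Y:
  1. P → K → Y — K:chain[blocks] ⇒ blocked
  2. P ← Q → K → Y — Q:fork[open]; K:chain[blocks] ⇒ blocked
  3. P ← Q ← R → K → Y — Q:chain[open]; R:fork[blocks]; K:chain[blocks] ⇒ blocked
  4. P ← Q ← R → V ← K → Y — Q:chain[open]; R:fork[blocks]; V:collider[open]; K:fork[blocks] ⇒ blocked
All paths are blocked; P ⊥ Y | {K, R, V} holds.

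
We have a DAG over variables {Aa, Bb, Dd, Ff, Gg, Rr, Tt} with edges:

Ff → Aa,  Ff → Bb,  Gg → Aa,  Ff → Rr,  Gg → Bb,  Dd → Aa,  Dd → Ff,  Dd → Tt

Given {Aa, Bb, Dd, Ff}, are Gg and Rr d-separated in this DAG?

3 paths connect Gg and Rr; each must be blocked for d-separation to hold:
  1. Gg → Bb ← Ff → Rr — Bb:collider[open]; Ff:fork[blocks] ⇒ blocked
  2. Gg → Aa ← Dd → Ff → Rr — Aa:collider[open]; Dd:fork[blocks]; Ff:chain[blocks] ⇒ blocked
  3. Gg → Aa ← Ff → Rr — Aa:collider[open]; Ff:fork[blocks] ⇒ blocked
Every path is blocked, so Gg and Rr are d-separated given {Aa, Bb, Dd, Ff}.

Yes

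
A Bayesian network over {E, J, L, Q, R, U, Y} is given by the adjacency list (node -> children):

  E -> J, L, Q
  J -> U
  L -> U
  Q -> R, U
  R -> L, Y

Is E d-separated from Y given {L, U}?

We examine all 6 paths between E and Y:
Path 1: E → Q → R → Y
  Q is a chain and Q is not conditioned on; R is a chain and R is not conditioned on — no node blocks this path, so it is active.
Path 2: E → Q → U ← L ← R → Y
  L is a chain here and L is conditioned on, so the path is blocked at L.
Path 3: E → L ← R → Y
  L is a collider and L is conditioned on, which opens it; R is a fork and R is not conditioned on — no node blocks this path, so it is active.
Path 4: E → L → U ← Q → R → Y
  L is a chain here and L is conditioned on, so the path is blocked at L.
Path 5: E → J → U ← Q → R → Y
  J is a chain and J is not conditioned on; U is a collider and U is conditioned on, which opens it; Q is a fork and Q is not conditioned on; R is a chain and R is not conditioned on — no node blocks this path, so it is active.
Path 6: E → J → U ← L ← R → Y
  L is a chain here and L is conditioned on, so the path is blocked at L.
At least one path is unblocked, so d-separation fails.

No — E and Y are not d-separated given {L, U}.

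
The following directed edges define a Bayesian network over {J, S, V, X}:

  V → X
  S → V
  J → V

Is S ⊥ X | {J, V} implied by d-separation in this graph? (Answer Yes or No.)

Yes

There is one path between S and X:
  1. S → V → X — V:chain[blocks] ⇒ blocked
Since every path is blocked, d-separation holds.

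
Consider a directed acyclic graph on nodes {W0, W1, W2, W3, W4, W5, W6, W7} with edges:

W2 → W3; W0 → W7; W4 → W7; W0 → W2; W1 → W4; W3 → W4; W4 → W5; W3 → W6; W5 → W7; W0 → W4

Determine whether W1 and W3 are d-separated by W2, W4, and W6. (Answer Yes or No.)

No

4 paths connect W1 and W3; each must be blocked for d-separation to hold:
  1. W1 → W4 → W7 ← W0 → W2 → W3 — W4:chain[blocks]; W7:collider[blocks]; W0:fork[open]; W2:chain[blocks] ⇒ blocked
  2. W1 → W4 ← W0 → W2 → W3 — W4:collider[open]; W0:fork[open]; W2:chain[blocks] ⇒ blocked
  3. W1 → W4 → W5 → W7 ← W0 → W2 → W3 — W4:chain[blocks]; W5:chain[open]; W7:collider[blocks]; W0:fork[open]; W2:chain[blocks] ⇒ blocked
  4. W1 → W4 ← W3 — W4:collider[open] ⇒ active
At least one path is unblocked, so d-separation fails.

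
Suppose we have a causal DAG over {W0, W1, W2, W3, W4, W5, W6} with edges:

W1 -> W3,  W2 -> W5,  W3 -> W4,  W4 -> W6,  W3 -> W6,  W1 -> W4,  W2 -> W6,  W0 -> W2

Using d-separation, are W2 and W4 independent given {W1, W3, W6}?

Enumerating the 3 paths from W2 to W4 and testing each for blocking by {W1, W3, W6}:
Path 1: W2 → W6 ← W4
  W6 is a collider and W6 is conditioned on, which opens it — no node blocks this path, so it is active.
Path 2: W2 → W6 ← W3 → W4
  W3 is a fork here and W3 is conditioned on, so the path is blocked at W3.
Path 3: W2 → W6 ← W3 ← W1 → W4
  W3 is a chain here and W3 is conditioned on, so the path is blocked at W3.
At least one path is unblocked, so d-separation fails.

No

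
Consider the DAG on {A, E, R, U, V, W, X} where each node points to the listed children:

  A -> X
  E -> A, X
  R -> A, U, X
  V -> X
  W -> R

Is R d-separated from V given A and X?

There are 3 undirected paths between R and V; checking each against the conditioning set {A, X}:
Path 1: R → A ← E → X ← V
  A is a collider and A is conditioned on, which opens it; E is a fork and E is not conditioned on; X is a collider and X is conditioned on, which opens it — no node blocks this path, so it is active.
Path 2: R → A → X ← V
  A is a chain here and A is conditioned on, so the path is blocked at A.
Path 3: R → X ← V
  X is a collider and X is conditioned on, which opens it — no node blocks this path, so it is active.
Because an active path exists, R and V are not d-separated.

No — R and V are not d-separated given {A, X}.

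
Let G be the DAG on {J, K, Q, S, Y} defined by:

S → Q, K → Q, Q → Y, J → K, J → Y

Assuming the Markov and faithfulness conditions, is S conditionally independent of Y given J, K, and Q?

Yes — S and Y are d-separated given {J, K, Q}.

We examine all 2 paths between S and Y:
  1. S → Q ← K ← J → Y — Q:collider[open]; K:chain[blocks]; J:fork[blocks] ⇒ blocked
  2. S → Q → Y — Q:chain[blocks] ⇒ blocked
Every path is blocked, so S and Y are d-separated given {J, K, Q}.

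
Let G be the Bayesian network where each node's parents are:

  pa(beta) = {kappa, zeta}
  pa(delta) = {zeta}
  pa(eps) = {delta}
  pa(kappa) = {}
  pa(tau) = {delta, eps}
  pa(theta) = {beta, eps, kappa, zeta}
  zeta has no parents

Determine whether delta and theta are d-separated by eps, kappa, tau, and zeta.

Yes

Enumerating the 5 paths from delta to theta and testing each for blocking by {eps, kappa, tau, zeta}:
  1. delta → tau ← eps → theta — tau:collider[open]; eps:fork[blocks] ⇒ blocked
  2. delta ← zeta → theta — zeta:fork[blocks] ⇒ blocked
  3. delta ← zeta → beta → theta — zeta:fork[blocks]; beta:chain[open] ⇒ blocked
  4. delta ← zeta → beta ← kappa → theta — zeta:fork[blocks]; beta:collider[blocks]; kappa:fork[blocks] ⇒ blocked
  5. delta → eps → theta — eps:chain[blocks] ⇒ blocked
Every path is blocked, so delta and theta are d-separated given {eps, kappa, tau, zeta}.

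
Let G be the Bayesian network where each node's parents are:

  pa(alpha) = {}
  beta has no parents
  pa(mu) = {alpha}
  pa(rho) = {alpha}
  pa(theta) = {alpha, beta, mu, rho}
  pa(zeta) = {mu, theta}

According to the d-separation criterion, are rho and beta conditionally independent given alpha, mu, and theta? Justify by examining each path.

We examine all 4 paths between rho and beta:
  1. rho ← alpha → mu → theta ← beta — alpha:fork[blocks]; mu:chain[blocks]; theta:collider[open] ⇒ blocked
  2. rho ← alpha → mu → zeta ← theta ← beta — alpha:fork[blocks]; mu:chain[blocks]; zeta:collider[blocks]; theta:chain[blocks] ⇒ blocked
  3. rho ← alpha → theta ← beta — alpha:fork[blocks]; theta:collider[open] ⇒ blocked
  4. rho → theta ← beta — theta:collider[open] ⇒ active
Because an active path exists, rho and beta are not d-separated.

No — rho and beta are not d-separated given {alpha, mu, theta}.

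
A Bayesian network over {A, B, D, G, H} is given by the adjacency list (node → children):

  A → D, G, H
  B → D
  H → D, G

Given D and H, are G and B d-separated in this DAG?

No

There are 4 undirected paths between G and B; checking each against the conditioning set {D, H}:
  1. G ← H → D ← B — H:fork[blocks]; D:collider[open] ⇒ blocked
  2. G ← H ← A → D ← B — H:chain[blocks]; A:fork[open]; D:collider[open] ⇒ blocked
  3. G ← A → D ← B — A:fork[open]; D:collider[open] ⇒ active
  4. G ← A → H → D ← B — A:fork[open]; H:chain[blocks]; D:collider[open] ⇒ blocked
Because an active path exists, G and B are not d-separated.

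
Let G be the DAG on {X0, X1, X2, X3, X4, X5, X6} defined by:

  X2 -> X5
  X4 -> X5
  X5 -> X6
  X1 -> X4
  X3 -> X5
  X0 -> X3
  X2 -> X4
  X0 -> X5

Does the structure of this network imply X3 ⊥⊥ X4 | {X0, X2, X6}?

No

4 paths connect X3 and X4; each must be blocked for d-separation to hold:
  1. X3 → X5 ← X2 → X4 — X5:collider[open]; X2:fork[blocks] ⇒ blocked
  2. X3 → X5 ← X4 — X5:collider[open] ⇒ active
  3. X3 ← X0 → X5 ← X2 → X4 — X0:fork[blocks]; X5:collider[open]; X2:fork[blocks] ⇒ blocked
  4. X3 ← X0 → X5 ← X4 — X0:fork[blocks]; X5:collider[open] ⇒ blocked
Because an active path exists, X3 and X4 are not d-separated.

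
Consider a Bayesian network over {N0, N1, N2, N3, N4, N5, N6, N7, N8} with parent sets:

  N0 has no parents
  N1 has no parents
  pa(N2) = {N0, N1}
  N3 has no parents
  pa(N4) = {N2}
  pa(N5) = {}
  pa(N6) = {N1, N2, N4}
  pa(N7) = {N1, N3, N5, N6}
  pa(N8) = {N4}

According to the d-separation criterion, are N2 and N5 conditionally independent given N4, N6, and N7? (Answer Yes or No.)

No

We examine all 6 paths between N2 and N5:
  1. N2 → N4 → N6 → N7 ← N5 — N4:chain[blocks]; N6:chain[blocks]; N7:collider[open] ⇒ blocked
  2. N2 → N4 → N6 ← N1 → N7 ← N5 — N4:chain[blocks]; N6:collider[open]; N1:fork[open]; N7:collider[open] ⇒ blocked
  3. N2 ← N1 → N7 ← N5 — N1:fork[open]; N7:collider[open] ⇒ active
  4. N2 ← N1 → N6 → N7 ← N5 — N1:fork[open]; N6:chain[blocks]; N7:collider[open] ⇒ blocked
  5. N2 → N6 → N7 ← N5 — N6:chain[blocks]; N7:collider[open] ⇒ blocked
  6. N2 → N6 ← N1 → N7 ← N5 — N6:collider[open]; N1:fork[open]; N7:collider[open] ⇒ active
Because an active path exists, N2 and N5 are not d-separated.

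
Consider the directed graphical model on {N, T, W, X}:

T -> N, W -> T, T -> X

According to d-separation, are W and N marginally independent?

No — W and N are not d-separated given ∅.

There is one path between W and N:
  1. W → T → N — T:chain[open] ⇒ active
At least one path is unblocked, so d-separation fails.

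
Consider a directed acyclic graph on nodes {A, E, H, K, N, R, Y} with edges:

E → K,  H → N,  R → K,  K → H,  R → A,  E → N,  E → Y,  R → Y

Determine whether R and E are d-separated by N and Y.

Enumerating the 3 paths from R to E and testing each for blocking by {N, Y}:
Path 1: R → K ← E
  K is a collider and its descendant N is conditioned on, which opens it — no node blocks this path, so it is active.
Path 2: R → K → H → N ← E
  K is a chain and K is not conditioned on; H is a chain and H is not conditioned on; N is a collider and N is conditioned on, which opens it — no node blocks this path, so it is active.
Path 3: R → Y ← E
  Y is a collider and Y is conditioned on, which opens it — no node blocks this path, so it is active.
Because an active path exists, R and E are not d-separated.

No — R and E are not d-separated given {N, Y}.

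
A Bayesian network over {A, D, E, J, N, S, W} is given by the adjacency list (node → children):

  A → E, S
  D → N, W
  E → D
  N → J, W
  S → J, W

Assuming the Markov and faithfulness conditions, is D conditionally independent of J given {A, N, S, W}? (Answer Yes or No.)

Yes — D and J are d-separated given {A, N, S, W}.

Enumerating the 6 paths from D to J and testing each for blocking by {A, N, S, W}:
Path 1: D ← E ← A → S → J
  A is a fork here and A is conditioned on, so the path is blocked at A.
Path 2: D ← E ← A → S → W ← N → J
  A is a fork here and A is conditioned on, so the path is blocked at A.
Path 3: D → N → J
  N is a chain here and N is conditioned on, so the path is blocked at N.
Path 4: D → N → W ← S → J
  N is a chain here and N is conditioned on, so the path is blocked at N.
Path 5: D → W ← S → J
  S is a fork here and S is conditioned on, so the path is blocked at S.
Path 6: D → W ← N → J
  N is a fork here and N is conditioned on, so the path is blocked at N.
Every path is blocked, so D and J are d-separated given {A, N, S, W}.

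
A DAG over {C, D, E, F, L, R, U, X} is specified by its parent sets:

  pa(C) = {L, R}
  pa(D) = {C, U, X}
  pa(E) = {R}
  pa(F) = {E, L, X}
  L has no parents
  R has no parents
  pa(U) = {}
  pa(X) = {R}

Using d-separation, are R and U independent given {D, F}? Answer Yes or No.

No — R and U are not d-separated given {D, F}.

Enumerating the 6 paths from R to U and testing each for blocking by {D, F}:
  1. R → E → F ← L → C → D ← U — E:chain[open]; F:collider[open]; L:fork[open]; C:chain[open]; D:collider[open] ⇒ active
  2. R → E → F ← X → D ← U — E:chain[open]; F:collider[open]; X:fork[open]; D:collider[open] ⇒ active
  3. R → C ← L → F ← X → D ← U — C:collider[open]; L:fork[open]; F:collider[open]; X:fork[open]; D:collider[open] ⇒ active
  4. R → C → D ← U — C:chain[open]; D:collider[open] ⇒ active
  5. R → X → F ← L → C → D ← U — X:chain[open]; F:collider[open]; L:fork[open]; C:chain[open]; D:collider[open] ⇒ active
  6. R → X → D ← U — X:chain[open]; D:collider[open] ⇒ active
At least one path is unblocked, so d-separation fails.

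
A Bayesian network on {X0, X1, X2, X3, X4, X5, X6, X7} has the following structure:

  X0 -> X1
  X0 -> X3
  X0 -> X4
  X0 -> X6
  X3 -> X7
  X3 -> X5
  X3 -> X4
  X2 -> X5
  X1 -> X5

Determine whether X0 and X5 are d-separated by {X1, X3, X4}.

We examine all 3 paths between X0 and X5:
Path 1: X0 → X3 → X5
  X3 is a chain here and X3 is conditioned on, so the path is blocked at X3.
Path 2: X0 → X1 → X5
  X1 is a chain here and X1 is conditioned on, so the path is blocked at X1.
Path 3: X0 → X4 ← X3 → X5
  X3 is a fork here and X3 is conditioned on, so the path is blocked at X3.
Since every path is blocked, d-separation holds.

Yes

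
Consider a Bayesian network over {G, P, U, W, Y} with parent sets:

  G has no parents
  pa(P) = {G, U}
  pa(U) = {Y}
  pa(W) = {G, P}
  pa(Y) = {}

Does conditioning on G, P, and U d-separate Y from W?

There are 2 undirected paths between Y and W; checking each against the conditioning set {G, P, U}:
  1. Y → U → P → W — U:chain[blocks]; P:chain[blocks] ⇒ blocked
  2. Y → U → P ← G → W — U:chain[blocks]; P:collider[open]; G:fork[blocks] ⇒ blocked
Since every path is blocked, d-separation holds.

Yes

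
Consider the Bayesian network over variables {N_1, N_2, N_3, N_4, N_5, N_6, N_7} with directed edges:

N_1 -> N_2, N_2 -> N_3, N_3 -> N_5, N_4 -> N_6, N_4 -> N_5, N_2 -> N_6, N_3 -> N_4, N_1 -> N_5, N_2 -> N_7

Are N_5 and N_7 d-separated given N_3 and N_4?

No

There are 5 undirected paths between N_5 and N_7; checking each against the conditioning set {N_3, N_4}:
  1. N_5 ← N_1 → N_2 → N_7 — N_1:fork[open]; N_2:chain[open] ⇒ active
  2. N_5 ← N_3 ← N_2 → N_7 — N_3:chain[blocks]; N_2:fork[open] ⇒ blocked
  3. N_5 ← N_3 → N_4 → N_6 ← N_2 → N_7 — N_3:fork[blocks]; N_4:chain[blocks]; N_6:collider[blocks]; N_2:fork[open] ⇒ blocked
  4. N_5 ← N_4 → N_6 ← N_2 → N_7 — N_4:fork[blocks]; N_6:collider[blocks]; N_2:fork[open] ⇒ blocked
  5. N_5 ← N_4 ← N_3 ← N_2 → N_7 — N_4:chain[blocks]; N_3:chain[blocks]; N_2:fork[open] ⇒ blocked
At least one path is unblocked, so d-separation fails.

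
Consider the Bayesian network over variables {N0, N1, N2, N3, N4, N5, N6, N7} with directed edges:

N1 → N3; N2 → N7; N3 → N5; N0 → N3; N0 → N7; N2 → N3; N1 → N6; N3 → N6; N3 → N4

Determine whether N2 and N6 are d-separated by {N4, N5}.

No

Enumerating the 4 paths from N2 to N6 and testing each for blocking by {N4, N5}:
Path 1: N2 → N7 ← N0 → N3 → N6
  N7 is a collider here and neither N7 nor any of its descendants is conditioned on, so the collider stays closed — the path is blocked at N7.
Path 2: N2 → N7 ← N0 → N3 ← N1 → N6
  N7 is a collider here and neither N7 nor any of its descendants is conditioned on, so the collider stays closed — the path is blocked at N7.
Path 3: N2 → N3 → N6
  N3 is a chain and N3 is not conditioned on — no node blocks this path, so it is active.
Path 4: N2 → N3 ← N1 → N6
  N3 is a collider and its descendant N4 is conditioned on, which opens it; N1 is a fork and N1 is not conditioned on — no node blocks this path, so it is active.
Since the path N2 → N3 → N6 is active, N2 and N6 are not d-separated given {N4, N5}.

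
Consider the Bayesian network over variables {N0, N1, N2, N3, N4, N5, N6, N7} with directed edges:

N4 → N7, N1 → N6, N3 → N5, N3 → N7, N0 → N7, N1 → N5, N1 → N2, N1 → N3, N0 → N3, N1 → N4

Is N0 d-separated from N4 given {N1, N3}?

We examine all 6 paths between N0 and N4:
Path 1: N0 → N3 → N7 ← N4
  N3 is a chain here and N3 is conditioned on, so the path is blocked at N3.
Path 2: N0 → N3 ← N1 → N4
  N1 is a fork here and N1 is conditioned on, so the path is blocked at N1.
Path 3: N0 → N3 → N5 ← N1 → N4
  N3 is a chain here and N3 is conditioned on, so the path is blocked at N3.
Path 4: N0 → N7 ← N4
  N7 is a collider here and neither N7 nor any of its descendants is conditioned on, so the collider stays closed — the path is blocked at N7.
Path 5: N0 → N7 ← N3 ← N1 → N4
  N7 is a collider here and neither N7 nor any of its descendants is conditioned on, so the collider stays closed — the path is blocked at N7.
Path 6: N0 → N7 ← N3 → N5 ← N1 → N4
  N7 is a collider here and neither N7 nor any of its descendants is conditioned on, so the collider stays closed — the path is blocked at N7.
Since every path is blocked, d-separation holds.

Yes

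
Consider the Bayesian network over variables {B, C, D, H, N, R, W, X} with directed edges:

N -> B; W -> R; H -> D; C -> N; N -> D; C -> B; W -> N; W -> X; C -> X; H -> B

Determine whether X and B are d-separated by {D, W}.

We examine all 6 paths between X and B:
Path 1: X ← W → N → B
  W is a fork here and W is conditioned on, so the path is blocked at W.
Path 2: X ← W → N → D ← H → B
  W is a fork here and W is conditioned on, so the path is blocked at W.
Path 3: X ← W → N ← C → B
  W is a fork here and W is conditioned on, so the path is blocked at W.
Path 4: X ← C → B
  C is a fork and C is not conditioned on — no node blocks this path, so it is active.
Path 5: X ← C → N → B
  C is a fork and C is not conditioned on; N is a chain and N is not conditioned on — no node blocks this path, so it is active.
Path 6: X ← C → N → D ← H → B
  C is a fork and C is not conditioned on; N is a chain and N is not conditioned on; D is a collider and D is conditioned on, which opens it; H is a fork and H is not conditioned on — no node blocks this path, so it is active.
Since the path X ← C → B is active, X and B are not d-separated given {D, W}.

No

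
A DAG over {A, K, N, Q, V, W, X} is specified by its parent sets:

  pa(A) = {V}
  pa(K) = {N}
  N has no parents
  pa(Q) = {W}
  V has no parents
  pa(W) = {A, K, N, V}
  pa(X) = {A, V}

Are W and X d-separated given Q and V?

No

4 paths connect W and X; each must be blocked for d-separation to hold:
Path 1: W ← A ← V → X
  V is a fork here and V is conditioned on, so the path is blocked at V.
Path 2: W ← A → X
  A is a fork and A is not conditioned on — no node blocks this path, so it is active.
Path 3: W ← V → A → X
  V is a fork here and V is conditioned on, so the path is blocked at V.
Path 4: W ← V → X
  V is a fork here and V is conditioned on, so the path is blocked at V.
At least one path is unblocked, so d-separation fails.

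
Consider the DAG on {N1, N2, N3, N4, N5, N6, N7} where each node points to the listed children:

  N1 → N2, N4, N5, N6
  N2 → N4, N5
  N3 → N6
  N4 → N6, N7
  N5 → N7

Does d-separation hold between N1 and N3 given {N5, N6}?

No

6 paths connect N1 and N3; each must be blocked for d-separation to hold:
Path 1: N1 → N6 ← N3
  N6 is a collider and N6 is conditioned on, which opens it — no node blocks this path, so it is active.
Path 2: N1 → N5 → N7 ← N4 → N6 ← N3
  N5 is a chain here and N5 is conditioned on, so the path is blocked at N5.
Path 3: N1 → N5 ← N2 → N4 → N6 ← N3
  N5 is a collider and N5 is conditioned on, which opens it; N2 is a fork and N2 is not conditioned on; N4 is a chain and N4 is not conditioned on; N6 is a collider and N6 is conditioned on, which opens it — no node blocks this path, so it is active.
Path 4: N1 → N2 → N5 → N7 ← N4 → N6 ← N3
  N5 is a chain here and N5 is conditioned on, so the path is blocked at N5.
Path 5: N1 → N2 → N4 → N6 ← N3
  N2 is a chain and N2 is not conditioned on; N4 is a chain and N4 is not conditioned on; N6 is a collider and N6 is conditioned on, which opens it — no node blocks this path, so it is active.
Path 6: N1 → N4 → N6 ← N3
  N4 is a chain and N4 is not conditioned on; N6 is a collider and N6 is conditioned on, which opens it — no node blocks this path, so it is active.
Since the path N1 → N6 ← N3 is active, N1 and N3 are not d-separated given {N5, N6}.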